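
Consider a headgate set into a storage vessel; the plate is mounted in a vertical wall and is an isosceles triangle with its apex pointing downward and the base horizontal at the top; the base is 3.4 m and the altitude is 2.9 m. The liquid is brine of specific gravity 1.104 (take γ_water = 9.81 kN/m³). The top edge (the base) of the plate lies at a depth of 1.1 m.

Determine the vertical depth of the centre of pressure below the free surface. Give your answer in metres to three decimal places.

h_p = 2.293 m

γ = 1.104 × 9.81 = 10.83024 kN/m³.
With the apex down, the centroid sits h/3 = 2.9/3 = 0.966667 m below the base (the top edge), so the centroid depth is h_c = 1.1 + 0.966667 = 2.06667 m.
A = ½ × 3.4 × 2.9 = 4.93 m².
Resultant F = γ·h_c·A = 10.83024 × 2.06667 × 4.93 = 110.346 kN.
I_c = b·h³/36 = 3.4 × 2.9³/36 = 2.30341 m⁴.
Centre of pressure: y_p = y_c + I_c/(y_c·A) = 2.06667 + 2.30341/(2.06667 × 4.93) = 2.06667 + 0.226075 = 2.29274 m along the plane.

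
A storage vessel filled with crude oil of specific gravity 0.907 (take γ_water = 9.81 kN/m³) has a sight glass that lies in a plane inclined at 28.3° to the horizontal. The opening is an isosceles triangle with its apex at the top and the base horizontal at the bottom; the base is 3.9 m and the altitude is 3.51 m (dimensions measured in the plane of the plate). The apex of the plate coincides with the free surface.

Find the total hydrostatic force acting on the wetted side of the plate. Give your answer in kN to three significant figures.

F ≈ 67.6 kN

γ = 0.907 × 9.81 = 8.89767 kN/m³.
Let θ = 28.3° be the plate's angle to the horizontal; measure y along the incline from where the plane meets the free surface. Vertical depth h = y·sinθ with sinθ = 0.474088.
With the apex up, the centroid sits 2h/3 = 2 × 3.51/3 = 2.34 m below the apex, so y_c = 2.34 m and h_c = 2.34 × 0.474088 = 1.10937 m.
A = ½ × 3.9 × 3.51 = 6.8445 m².
Resultant F = γ·h_c·A = 8.89767 × 1.10937 × 6.8445 = 67.5607 kN.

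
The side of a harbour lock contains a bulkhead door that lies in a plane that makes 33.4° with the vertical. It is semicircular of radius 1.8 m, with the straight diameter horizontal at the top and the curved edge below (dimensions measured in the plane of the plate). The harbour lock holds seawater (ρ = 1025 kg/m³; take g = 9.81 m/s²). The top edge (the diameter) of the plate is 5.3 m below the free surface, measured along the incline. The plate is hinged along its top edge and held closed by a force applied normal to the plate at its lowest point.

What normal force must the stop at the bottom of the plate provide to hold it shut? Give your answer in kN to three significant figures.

γ = ρg = 1025 × 9.81 / 1000 = 10.05525 kN/m³.
The plate makes 33.4° with the vertical, i.e. θ = 90° − 33.4° = 56.6° to the horizontal. Measuring y along the incline from the free-surface line, vertical depth h = y·sinθ with sinθ = 0.834848.
The centroid of a semicircle lies 4r/(3π) = 0.763944 m from the diameter, here below the top edge, so y_c = 5.3 + 0.763944 = 6.06394 m and h_c = 6.06394 × 0.834848 = 5.06247 m.
A = πr²/2 = π × 1.8²/2 = 5.08938 m².
Resultant F = γ·h_c·A = 10.05525 × 5.06247 × 5.08938 = 259.072 kN.
I_c = (π/8 − 8/(9π))·r⁴ = 0.109757 × 1.8⁴ = 1.15219 m⁴.
Centre of pressure: y_p = y_c + I_c/(y_c·A) = 6.06394 + 1.15219/(6.06394 × 5.08938) = 6.06394 + 0.037334 = 6.10127 m along the plane.
The resultant acts 0.763944 + 0.037334 = 0.801278 m (along the plate) below the hinge at the top edge, so the moment about the hinge is M = F × 0.801278 = 259.072 × 0.801278 = 207.589 kN·m.
A normal force at the bottom, 1.8 m from the hinge, must supply this moment: P = 207.589/1.8 = 115.327 kN.

P ≈ 115 kN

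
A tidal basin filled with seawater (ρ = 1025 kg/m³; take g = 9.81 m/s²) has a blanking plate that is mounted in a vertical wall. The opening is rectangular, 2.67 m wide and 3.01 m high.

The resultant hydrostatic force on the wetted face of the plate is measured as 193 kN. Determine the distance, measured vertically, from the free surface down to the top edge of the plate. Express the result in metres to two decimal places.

γ = ρg = 1025 × 9.81 / 1000 = 10.05525 kN/m³.
A = 2.67 × 3.01 = 8.0367 m².
From F = γ·h_c·A, the centroid depth is h_c = 193/(10.05525 × 8.0367) = 2.38829 m.
The centroid lies 3.01/2 = 1.505 m below the top edge, so the top edge sits at h_top = 2.38829 − 1.505 = 0.88329 m below the surface.

d_top ≈ 0.88 m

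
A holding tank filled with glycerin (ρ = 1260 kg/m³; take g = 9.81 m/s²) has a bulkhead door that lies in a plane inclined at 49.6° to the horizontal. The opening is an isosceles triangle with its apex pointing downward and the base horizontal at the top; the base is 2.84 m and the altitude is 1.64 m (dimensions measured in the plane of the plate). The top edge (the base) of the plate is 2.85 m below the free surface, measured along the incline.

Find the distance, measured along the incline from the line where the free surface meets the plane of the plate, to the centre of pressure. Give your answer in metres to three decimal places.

y_p = 3.441 m

γ = ρg = 1260 × 9.81 / 1000 = 12.3606 kN/m³.
Let θ = 49.6° be the plate's angle to the horizontal; measure y along the incline from where the plane meets the free surface. Vertical depth h = y·sinθ with sinθ = 0.761538.
With the apex down, the centroid sits h/3 = 1.64/3 = 0.546667 m below the base (the top edge), so y_c = 2.85 + 0.546667 = 3.39667 m and h_c = 3.39667 × 0.761538 = 2.58669 m.
A = ½ × 2.84 × 1.64 = 2.3288 m².
Resultant F = γ·h_c·A = 12.3606 × 2.58669 × 2.3288 = 74.4588 kN.
I_c = b·h³/36 = 2.84 × 1.64³/36 = 0.347974 m⁴.
Centre of pressure: y_p = y_c + I_c/(y_c·A) = 3.39667 + 0.347974/(3.39667 × 2.3288) = 3.39667 + 0.0439907 = 3.44066 m along the plane.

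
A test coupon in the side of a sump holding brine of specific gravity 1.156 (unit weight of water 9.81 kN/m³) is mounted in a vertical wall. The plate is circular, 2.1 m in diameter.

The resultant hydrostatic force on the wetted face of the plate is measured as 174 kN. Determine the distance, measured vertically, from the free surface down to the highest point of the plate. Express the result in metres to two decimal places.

d_top ≈ 3.38 m

γ = 1.156 × 9.81 = 11.34036 kN/m³.
A = π(1.05)² = 3.46361 m².
From F = γ·h_c·A, the centroid depth is h_c = 174/(11.34036 × 3.46361) = 4.42989 m.
The centroid is at the centre, 1.05 m below the top of the plate, so the highest point sits at h_top = 4.42989 − 1.05 = 3.37989 m below the surface.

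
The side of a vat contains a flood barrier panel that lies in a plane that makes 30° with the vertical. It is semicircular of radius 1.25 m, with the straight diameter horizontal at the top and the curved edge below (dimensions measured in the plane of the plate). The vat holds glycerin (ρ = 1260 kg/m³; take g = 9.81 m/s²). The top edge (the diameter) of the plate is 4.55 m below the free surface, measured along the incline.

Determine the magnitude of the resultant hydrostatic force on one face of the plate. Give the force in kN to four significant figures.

γ = ρg = 1260 × 9.81 / 1000 = 12.3606 kN/m³.
The plate makes 30° with the vertical, i.e. θ = 90° − 30° = 60° to the horizontal. Measuring y along the incline from the free-surface line, vertical depth h = y·sinθ with sinθ = 0.866025.
The centroid of a semicircle lies 4r/(3π) = 0.530516 m from the diameter, here below the top edge, so y_c = 4.55 + 0.530516 = 5.08052 m and h_c = 5.08052 × 0.866025 = 4.39986 m.
A = πr²/2 = π × 1.25²/2 = 2.45437 m².
Resultant F = γ·h_c·A = 12.3606 × 4.39986 × 2.45437 = 133.481 kN.

F ≈ 133.5 kN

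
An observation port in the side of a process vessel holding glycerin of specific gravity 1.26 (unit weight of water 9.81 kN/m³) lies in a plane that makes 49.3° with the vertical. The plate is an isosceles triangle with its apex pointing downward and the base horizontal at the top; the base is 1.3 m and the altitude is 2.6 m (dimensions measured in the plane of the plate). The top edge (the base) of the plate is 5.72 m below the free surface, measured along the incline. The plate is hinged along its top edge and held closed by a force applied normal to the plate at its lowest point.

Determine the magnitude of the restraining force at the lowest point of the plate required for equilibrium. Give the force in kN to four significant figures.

P ≈ 31.88 kN

γ = 1.26 × 9.81 = 12.3606 kN/m³.
The plate makes 49.3° with the vertical, i.e. θ = 90° − 49.3° = 40.7° to the horizontal. Measuring y along the incline from the free-surface line, vertical depth h = y·sinθ with sinθ = 0.652098.
With the apex down, the centroid sits h/3 = 2.6/3 = 0.866667 m below the base (the top edge), so y_c = 5.72 + 0.866667 = 6.58667 m and h_c = 6.58667 × 0.652098 = 4.29515 m.
A = ½ × 1.3 × 2.6 = 1.69 m².
Resultant F = γ·h_c·A = 12.3606 × 4.29515 × 1.69 = 89.7232 kN.
I_c = b·h³/36 = 1.3 × 2.6³/36 = 0.634689 m⁴.
Centre of pressure: y_p = y_c + I_c/(y_c·A) = 6.58667 + 0.634689/(6.58667 × 1.69) = 6.58667 + 0.0570175 = 6.64369 m along the plane.
The resultant acts 0.866667 + 0.0570175 = 0.923685 m (along the plate) below the hinge at the top edge, so the moment about the hinge is M = F × 0.923685 = 89.7232 × 0.923685 = 82.876 kN·m.
A normal force at the bottom, 2.6 m from the hinge, must supply this moment: P = 82.876/2.6 = 31.8754 kN.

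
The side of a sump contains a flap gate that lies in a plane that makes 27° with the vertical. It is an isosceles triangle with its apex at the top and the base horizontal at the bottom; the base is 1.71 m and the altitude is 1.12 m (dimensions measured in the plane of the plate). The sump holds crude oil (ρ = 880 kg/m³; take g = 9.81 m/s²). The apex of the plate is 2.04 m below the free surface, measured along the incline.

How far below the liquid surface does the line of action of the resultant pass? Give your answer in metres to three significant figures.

γ = ρg = 880 × 9.81 / 1000 = 8.6328 kN/m³.
The plate makes 27° with the vertical, i.e. θ = 90° − 27° = 63° to the horizontal. Measuring y along the incline from the free-surface line, vertical depth h = y·sinθ with sinθ = 0.891007.
With the apex up, the centroid sits 2h/3 = 2 × 1.12/3 = 0.746667 m below the apex, so y_c = 2.04 + 0.746667 = 2.78667 m and h_c = 2.78667 × 0.891007 = 2.48294 m.
A = ½ × 1.71 × 1.12 = 0.9576 m².
Resultant F = γ·h_c·A = 8.6328 × 2.48294 × 0.9576 = 20.5259 kN.
I_c = b·h³/36 = 1.71 × 1.12³/36 = 0.0667341 m⁴.
Centre of pressure: y_p = y_c + I_c/(y_c·A) = 2.78667 + 0.0667341/(2.78667 × 0.9576) = 2.78667 + 0.025008 = 2.81168 m along the plane.
Vertically, h_p = y_p·sinθ = 2.81168 × 0.891007 = 2.50523 m.

h_p = 2.51 m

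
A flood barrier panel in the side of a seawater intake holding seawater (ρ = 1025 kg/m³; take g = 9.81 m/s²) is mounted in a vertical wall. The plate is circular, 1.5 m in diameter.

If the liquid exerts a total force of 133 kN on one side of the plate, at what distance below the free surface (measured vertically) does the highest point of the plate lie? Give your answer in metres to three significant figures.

γ = ρg = 1025 × 9.81 / 1000 = 10.05525 kN/m³.
A = π(0.75)² = 1.76715 m².
From F = γ·h_c·A, the centroid depth is h_c = 133/(10.05525 × 1.76715) = 7.48489 m.
The centroid is at the centre, 0.75 m below the top of the plate, so the highest point sits at h_top = 7.48489 − 0.75 = 6.73489 m below the surface.

d_top ≈ 6.73 m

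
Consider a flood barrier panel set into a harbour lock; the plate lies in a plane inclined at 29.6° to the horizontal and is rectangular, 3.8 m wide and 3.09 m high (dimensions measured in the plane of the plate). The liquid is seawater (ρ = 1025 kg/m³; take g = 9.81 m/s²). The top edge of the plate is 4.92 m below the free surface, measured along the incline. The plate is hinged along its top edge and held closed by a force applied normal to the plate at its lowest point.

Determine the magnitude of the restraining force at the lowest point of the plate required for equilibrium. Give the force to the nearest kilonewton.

P ≈ 204 kN

γ = ρg = 1025 × 9.81 / 1000 = 10.05525 kN/m³.
Let θ = 29.6° be the plate's angle to the horizontal; measure y along the incline from where the plane meets the free surface. Vertical depth h = y·sinθ with sinθ = 0.493942.
The centroid lies 3.09/2 = 1.545 m below the top edge, so y_c = 4.92 + 1.545 = 6.465 m and h_c = 6.465 × 0.493942 = 3.19334 m.
A = 3.8 × 3.09 = 11.742 m².
Resultant F = γ·h_c·A = 10.05525 × 3.19334 × 11.742 = 377.034 kN.
I_c = b·h³/12 = 3.8 × 3.09³/12 = 9.34282 m⁴.
Centre of pressure: y_p = y_c + I_c/(y_c·A) = 6.465 + 9.34282/(6.465 × 11.742) = 6.465 + 0.123074 = 6.58807 m along the plane.
The resultant acts 1.545 + 0.123074 = 1.66807 m (along the plate) below the hinge at the top edge, so the moment about the hinge is M = F × 1.66807 = 377.034 × 1.66807 = 628.919 kN·m.
A normal force at the bottom, 3.09 m from the hinge, must supply this moment: P = 628.919/3.09 = 203.534 kN.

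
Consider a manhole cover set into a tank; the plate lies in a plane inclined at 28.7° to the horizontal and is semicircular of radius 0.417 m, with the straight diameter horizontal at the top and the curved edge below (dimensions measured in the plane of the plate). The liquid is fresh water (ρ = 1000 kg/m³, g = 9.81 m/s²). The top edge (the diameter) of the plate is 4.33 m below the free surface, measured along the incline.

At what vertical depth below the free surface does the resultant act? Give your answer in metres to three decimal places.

h_p = 2.166 m

γ = ρg = 1000 × 9.81 = 9810 N/m³ = 9.81 kN/m³.
Let θ = 28.7° be the plate's angle to the horizontal; measure y along the incline from where the plane meets the free surface. Vertical depth h = y·sinθ with sinθ = 0.480223.
The centroid of a semicircle lies 4r/(3π) = 0.17698 m from the diameter, here below the top edge, so y_c = 4.33 + 0.17698 = 4.50698 m and h_c = 4.50698 × 0.480223 = 2.16436 m.
A = πr²/2 = π × 0.417²/2 = 0.273144 m².
Resultant F = γ·h_c·A = 9.81 × 2.16436 × 0.273144 = 5.79949 kN.
I_c = (π/8 − 8/(9π))·r⁴ = 0.109757 × 0.417⁴ = 0.00331876 m⁴.
Centre of pressure: y_p = y_c + I_c/(y_c·A) = 4.50698 + 0.00331876/(4.50698 × 0.273144) = 4.50698 + 0.00269587 = 4.50968 m along the plane.
Vertically, h_p = y_p·sinθ = 4.50968 × 0.480223 = 2.16565 m.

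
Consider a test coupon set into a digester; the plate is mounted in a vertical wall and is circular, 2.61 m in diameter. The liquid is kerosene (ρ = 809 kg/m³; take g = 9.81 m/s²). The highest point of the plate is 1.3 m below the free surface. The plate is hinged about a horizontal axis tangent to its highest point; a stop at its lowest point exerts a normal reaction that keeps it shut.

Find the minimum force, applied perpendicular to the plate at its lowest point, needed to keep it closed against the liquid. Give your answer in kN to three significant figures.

P ≈ 62.2 kN

γ = ρg = 809 × 9.81 / 1000 = 7.93629 kN/m³.
The centroid is at the centre, 1.305 m below the top of the plate, so the centroid depth is h_c = 1.3 + 1.305 = 2.605 m.
A = π(1.305)² = 5.35021 m².
Resultant F = γ·h_c·A = 7.93629 × 2.605 × 5.35021 = 110.61 kN.
I_c = πr⁴/4 = π × 1.305⁴/4 = 2.27789 m⁴.
Centre of pressure: y_p = y_c + I_c/(y_c·A) = 2.605 + 2.27789/(2.605 × 5.35021) = 2.605 + 0.163438 = 2.76844 m along the plane.
The resultant acts 1.305 + 0.163438 = 1.46844 m (along the plate) below the hinge at the top edge, so the moment about the hinge is M = F × 1.46844 = 110.61 × 1.46844 = 162.424 kN·m.
A normal force at the bottom, 2.61 m from the hinge, must supply this moment: P = 162.424/2.61 = 62.2314 kN.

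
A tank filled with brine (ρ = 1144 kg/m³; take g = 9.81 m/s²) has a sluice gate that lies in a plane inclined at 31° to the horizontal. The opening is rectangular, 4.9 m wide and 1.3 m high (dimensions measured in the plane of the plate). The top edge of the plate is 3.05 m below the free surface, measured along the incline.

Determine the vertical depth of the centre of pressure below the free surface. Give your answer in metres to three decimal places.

γ = ρg = 1144 × 9.81 / 1000 = 11.22264 kN/m³.
Let θ = 31° be the plate's angle to the horizontal; measure y along the incline from where the plane meets the free surface. Vertical depth h = y·sinθ with sinθ = 0.515038.
The centroid lies 1.3/2 = 0.65 m below the top edge, so y_c = 3.05 + 0.65 = 3.7 m and h_c = 3.7 × 0.515038 = 1.90564 m.
A = 4.9 × 1.3 = 6.37 m².
Resultant F = γ·h_c·A = 11.22264 × 1.90564 × 6.37 = 136.231 kN.
I_c = b·h³/12 = 4.9 × 1.3³/12 = 0.897108 m⁴.
Centre of pressure: y_p = y_c + I_c/(y_c·A) = 3.7 + 0.897108/(3.7 × 6.37) = 3.7 + 0.038063 = 3.73806 m along the plane.
Vertically, h_p = y_p·sinθ = 3.73806 × 0.515038 = 1.92524 m.

h_p = 1.925 m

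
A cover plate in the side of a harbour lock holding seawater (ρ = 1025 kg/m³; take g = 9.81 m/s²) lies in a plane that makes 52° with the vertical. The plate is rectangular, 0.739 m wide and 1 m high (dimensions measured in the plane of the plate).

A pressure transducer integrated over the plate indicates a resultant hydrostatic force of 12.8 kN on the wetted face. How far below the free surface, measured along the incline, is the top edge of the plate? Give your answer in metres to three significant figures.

γ = ρg = 1025 × 9.81 / 1000 = 10.05525 kN/m³.
A = 0.739 × 1 = 0.739 m².
From F = γ·h_c·A, the centroid depth is h_c = 12.8/(10.05525 × 0.739) = 1.72255 m.
The plate makes 52° with the vertical, i.e. θ = 90° − 52° = 38° to the horizontal. Measuring y along the incline from the free-surface line, vertical depth h = y·sinθ with sinθ = 0.615661.
Along the incline, y_c = h_c/sinθ = 1.72255/0.615661 = 2.79789 m.
The centroid lies 1/2 = 0.5 m below the top edge, so the top edge sits at y_top = 2.79789 − 0.5 = 2.29789 m along the incline.

y_top ≈ 2.30 m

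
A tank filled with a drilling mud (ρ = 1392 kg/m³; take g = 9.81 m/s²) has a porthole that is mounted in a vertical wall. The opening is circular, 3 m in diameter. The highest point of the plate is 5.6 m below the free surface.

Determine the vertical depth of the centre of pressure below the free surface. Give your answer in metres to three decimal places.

γ = ρg = 1392 × 9.81 / 1000 = 13.65552 kN/m³.
The centroid is at the centre, 1.5 m below the top of the plate, so the centroid depth is h_c = 5.6 + 1.5 = 7.1 m.
A = π(1.5)² = 7.06858 m².
Resultant F = γ·h_c·A = 13.65552 × 7.1 × 7.06858 = 685.328 kN.
I_c = πr⁴/4 = π × 1.5⁴/4 = 3.97608 m⁴.
Centre of pressure: y_p = y_c + I_c/(y_c·A) = 7.1 + 3.97608/(7.1 × 7.06858) = 7.1 + 0.0792254 = 7.17923 m along the plane.

h_p = 7.179 m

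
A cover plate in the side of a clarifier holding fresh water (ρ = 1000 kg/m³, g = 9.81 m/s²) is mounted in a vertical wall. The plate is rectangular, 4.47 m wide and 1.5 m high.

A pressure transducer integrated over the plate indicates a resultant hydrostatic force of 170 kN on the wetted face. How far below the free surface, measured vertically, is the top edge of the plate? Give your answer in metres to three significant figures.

d_top ≈ 1.83 m

γ = ρg = 1000 × 9.81 = 9810 N/m³ = 9.81 kN/m³.
A = 4.47 × 1.5 = 6.705 m².
From F = γ·h_c·A, the centroid depth is h_c = 170/(9.81 × 6.705) = 2.58453 m.
The centroid lies 1.5/2 = 0.75 m below the top edge, so the top edge sits at h_top = 2.58453 − 0.75 = 1.83453 m below the surface.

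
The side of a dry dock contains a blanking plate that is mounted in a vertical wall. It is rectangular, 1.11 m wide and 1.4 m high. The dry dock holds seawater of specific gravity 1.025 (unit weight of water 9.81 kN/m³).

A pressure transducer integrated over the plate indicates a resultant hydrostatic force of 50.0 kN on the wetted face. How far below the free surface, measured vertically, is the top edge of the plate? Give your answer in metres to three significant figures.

γ = 1.025 × 9.81 = 10.05525 kN/m³.
A = 1.11 × 1.4 = 1.554 m².
From F = γ·h_c·A, the centroid depth is h_c = 50.0/(10.05525 × 1.554) = 3.19982 m.
The centroid lies 1.4/2 = 0.7 m below the top edge, so the top edge sits at h_top = 3.19982 − 0.7 = 2.49982 m below the surface.

d_top ≈ 2.50 m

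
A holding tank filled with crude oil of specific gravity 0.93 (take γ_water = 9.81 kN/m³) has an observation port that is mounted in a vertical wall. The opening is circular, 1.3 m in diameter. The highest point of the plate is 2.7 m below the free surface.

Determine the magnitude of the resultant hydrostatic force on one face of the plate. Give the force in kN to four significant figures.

F ≈ 40.57 kN

γ = 0.93 × 9.81 = 9.1233 kN/m³.
The centroid is at the centre, 0.65 m below the top of the plate, so the centroid depth is h_c = 2.7 + 0.65 = 3.35 m.
A = π(0.65)² = 1.32732 m².
Resultant F = γ·h_c·A = 9.1233 × 3.35 × 1.32732 = 40.567 kN.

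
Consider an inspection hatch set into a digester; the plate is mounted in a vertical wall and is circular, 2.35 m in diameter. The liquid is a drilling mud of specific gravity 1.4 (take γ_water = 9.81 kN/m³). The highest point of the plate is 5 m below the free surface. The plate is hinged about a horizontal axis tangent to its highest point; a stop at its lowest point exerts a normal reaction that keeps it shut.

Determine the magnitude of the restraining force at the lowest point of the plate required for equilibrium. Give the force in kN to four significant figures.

P ≈ 192.7 kN

γ = 1.4 × 9.81 = 13.734 kN/m³.
The centroid is at the centre, 1.175 m below the top of the plate, so the centroid depth is h_c = 5 + 1.175 = 6.175 m.
A = π(1.175)² = 4.33736 m².
Resultant F = γ·h_c·A = 13.734 × 6.175 × 4.33736 = 367.84 kN.
I_c = πr⁴/4 = π × 1.175⁴/4 = 1.49707 m⁴.
Centre of pressure: y_p = y_c + I_c/(y_c·A) = 6.175 + 1.49707/(6.175 × 4.33736) = 6.175 + 0.0558959 = 6.2309 m along the plane.
The resultant acts 1.175 + 0.0558959 = 1.2309 m (along the plate) below the hinge at the top edge, so the moment about the hinge is M = F × 1.2309 = 367.84 × 1.2309 = 452.774 kN·m.
A normal force at the bottom, 2.35 m from the hinge, must supply this moment: P = 452.774/2.35 = 192.67 kN.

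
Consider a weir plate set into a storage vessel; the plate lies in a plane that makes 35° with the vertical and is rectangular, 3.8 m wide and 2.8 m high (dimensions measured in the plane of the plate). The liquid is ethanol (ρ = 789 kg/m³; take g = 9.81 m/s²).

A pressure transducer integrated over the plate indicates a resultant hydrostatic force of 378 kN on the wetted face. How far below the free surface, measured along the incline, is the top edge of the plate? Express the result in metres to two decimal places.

y_top ≈ 4.20 m

γ = ρg = 789 × 9.81 / 1000 = 7.74009 kN/m³.
A = 3.8 × 2.8 = 10.64 m².
From F = γ·h_c·A, the centroid depth is h_c = 378/(7.74009 × 10.64) = 4.58991 m.
The plate makes 35° with the vertical, i.e. θ = 90° − 35° = 55° to the horizontal. Measuring y along the incline from the free-surface line, vertical depth h = y·sinθ with sinθ = 0.819152.
Along the incline, y_c = h_c/sinθ = 4.58991/0.819152 = 5.60325 m.
The centroid lies 2.8/2 = 1.4 m below the top edge, so the top edge sits at y_top = 5.60325 − 1.4 = 4.20325 m along the incline.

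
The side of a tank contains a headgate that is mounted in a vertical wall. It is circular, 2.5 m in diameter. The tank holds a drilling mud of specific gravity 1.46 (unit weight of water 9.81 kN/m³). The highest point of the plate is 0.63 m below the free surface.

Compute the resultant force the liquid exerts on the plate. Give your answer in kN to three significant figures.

γ = 1.46 × 9.81 = 14.3226 kN/m³.
The centroid is at the centre, 1.25 m below the top of the plate, so the centroid depth is h_c = 0.63 + 1.25 = 1.88 m.
A = π(1.25)² = 4.90874 m².
Resultant F = γ·h_c·A = 14.3226 × 1.88 × 4.90874 = 132.175 kN.

F ≈ 132 kN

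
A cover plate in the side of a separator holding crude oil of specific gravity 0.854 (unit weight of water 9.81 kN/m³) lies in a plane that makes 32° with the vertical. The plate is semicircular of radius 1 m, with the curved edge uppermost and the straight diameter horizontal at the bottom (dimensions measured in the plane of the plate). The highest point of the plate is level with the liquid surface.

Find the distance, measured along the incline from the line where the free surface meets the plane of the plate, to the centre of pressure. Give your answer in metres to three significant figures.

y_p = 0.697 m

γ = 0.854 × 9.81 = 8.37774 kN/m³.
The plate makes 32° with the vertical, i.e. θ = 90° − 32° = 58° to the horizontal. Measuring y along the incline from the free-surface line, vertical depth h = y·sinθ with sinθ = 0.848048.
The centroid lies 4r/(3π) = 0.424413 m above the diameter, so r − 4r/(3π) = 1 − 0.424413 = 0.575587 m below the topmost point, so y_c = 0.575587 m and h_c = 0.575587 × 0.848048 = 0.488125 m.
A = πr²/2 = π × 1²/2 = 1.5708 m².
Resultant F = γ·h_c·A = 8.37774 × 0.488125 × 1.5708 = 6.4236 kN.
I_c = (π/8 − 8/(9π))·r⁴ = 0.109757 × 1⁴ = 0.109757 m⁴.
Centre of pressure: y_p = y_c + I_c/(y_c·A) = 0.575587 + 0.109757/(0.575587 × 1.5708) = 0.575587 + 0.121395 = 0.696982 m along the plane.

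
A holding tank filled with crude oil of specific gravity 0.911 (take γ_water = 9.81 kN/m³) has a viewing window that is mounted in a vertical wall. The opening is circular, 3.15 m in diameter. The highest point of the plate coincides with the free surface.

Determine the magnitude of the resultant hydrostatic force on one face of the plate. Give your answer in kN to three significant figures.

F ≈ 110 kN

γ = 0.911 × 9.81 = 8.93691 kN/m³.
The centroid is at the centre, 1.575 m below the top of the plate, so the centroid depth is h_c = 1.575 m.
A = π(1.575)² = 7.79311 m².
Resultant F = γ·h_c·A = 8.93691 × 1.575 × 7.79311 = 109.693 kN.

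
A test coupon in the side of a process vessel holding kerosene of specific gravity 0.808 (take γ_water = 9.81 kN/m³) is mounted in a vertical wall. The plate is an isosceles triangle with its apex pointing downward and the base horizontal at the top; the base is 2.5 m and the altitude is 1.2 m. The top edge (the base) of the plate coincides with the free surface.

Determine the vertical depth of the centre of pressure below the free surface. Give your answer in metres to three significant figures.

h_p = 0.600 m

γ = 0.808 × 9.81 = 7.92648 kN/m³.
With the apex down, the centroid sits h/3 = 1.2/3 = 0.4 m below the base (the top edge), so the centroid depth is h_c = 0.4 m.
A = ½ × 2.5 × 1.2 = 1.5 m².
Resultant F = γ·h_c·A = 7.92648 × 0.4 × 1.5 = 4.75589 kN.
I_c = b·h³/36 = 2.5 × 1.2³/36 = 0.12 m⁴.
Centre of pressure: y_p = y_c + I_c/(y_c·A) = 0.4 + 0.12/(0.4 × 1.5) = 0.4 + 0.2 = 0.6 m along the plane.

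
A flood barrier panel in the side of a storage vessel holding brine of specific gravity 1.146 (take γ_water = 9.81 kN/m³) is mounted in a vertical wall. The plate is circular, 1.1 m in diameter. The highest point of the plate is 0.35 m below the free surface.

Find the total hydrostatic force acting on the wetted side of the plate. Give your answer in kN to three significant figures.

γ = 1.146 × 9.81 = 11.24226 kN/m³.
The centroid is at the centre, 0.55 m below the top of the plate, so the centroid depth is h_c = 0.35 + 0.55 = 0.9 m.
A = π(0.55)² = 0.950332 m².
Resultant F = γ·h_c·A = 11.24226 × 0.9 × 0.950332 = 9.61549 kN.

F ≈ 9.62 kN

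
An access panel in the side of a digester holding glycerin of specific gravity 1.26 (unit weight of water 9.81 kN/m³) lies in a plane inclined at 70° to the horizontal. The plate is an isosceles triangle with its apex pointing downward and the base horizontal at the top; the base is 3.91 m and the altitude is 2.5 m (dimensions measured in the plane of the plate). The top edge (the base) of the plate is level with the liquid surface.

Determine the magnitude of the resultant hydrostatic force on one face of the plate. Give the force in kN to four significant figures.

F ≈ 47.31 kN

γ = 1.26 × 9.81 = 12.3606 kN/m³.
Let θ = 70° be the plate's angle to the horizontal; measure y along the incline from where the plane meets the free surface. Vertical depth h = y·sinθ with sinθ = 0.939693.
With the apex down, the centroid sits h/3 = 2.5/3 = 0.833333 m below the base (the top edge), so y_c = 0.833333 m and h_c = 0.833333 × 0.939693 = 0.783077 m.
A = ½ × 3.91 × 2.5 = 4.8875 m².
Resultant F = γ·h_c·A = 12.3606 × 0.783077 × 4.8875 = 47.3076 kN.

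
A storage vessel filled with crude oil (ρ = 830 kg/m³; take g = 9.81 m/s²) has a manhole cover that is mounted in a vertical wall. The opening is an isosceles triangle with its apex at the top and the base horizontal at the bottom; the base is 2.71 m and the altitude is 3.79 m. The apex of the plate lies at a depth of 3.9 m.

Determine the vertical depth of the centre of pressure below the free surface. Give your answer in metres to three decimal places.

γ = ρg = 830 × 9.81 / 1000 = 8.1423 kN/m³.
With the apex up, the centroid sits 2h/3 = 2 × 3.79/3 = 2.52667 m below the apex, so the centroid depth is h_c = 3.9 + 2.52667 = 6.42667 m.
A = ½ × 2.71 × 3.79 = 5.13545 m².
Resultant F = γ·h_c·A = 8.1423 × 6.42667 × 5.13545 = 268.727 kN.
I_c = b·h³/36 = 2.71 × 3.79³/36 = 4.09812 m⁴.
Centre of pressure: y_p = y_c + I_c/(y_c·A) = 6.42667 + 4.09812/(6.42667 × 5.13545) = 6.42667 + 0.124171 = 6.55084 m along the plane.

h_p = 6.551 m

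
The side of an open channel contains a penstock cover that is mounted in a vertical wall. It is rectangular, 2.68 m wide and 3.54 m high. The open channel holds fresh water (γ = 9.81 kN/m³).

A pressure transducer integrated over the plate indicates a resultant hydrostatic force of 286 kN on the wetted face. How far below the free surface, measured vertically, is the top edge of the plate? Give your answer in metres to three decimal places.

d_top ≈ 1.303 m

γ = 9.81 kN/m³.
A = 2.68 × 3.54 = 9.4872 m².
From F = γ·h_c·A, the centroid depth is h_c = 286/(9.81 × 9.4872) = 3.07297 m.
The centroid lies 3.54/2 = 1.77 m below the top edge, so the top edge sits at h_top = 3.07297 − 1.77 = 1.30297 m below the surface.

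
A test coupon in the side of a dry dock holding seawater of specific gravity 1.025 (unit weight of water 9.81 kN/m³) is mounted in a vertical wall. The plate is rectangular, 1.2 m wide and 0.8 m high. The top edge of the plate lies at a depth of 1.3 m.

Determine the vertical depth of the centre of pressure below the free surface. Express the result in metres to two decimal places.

h_p = 1.73 m

γ = 1.025 × 9.81 = 10.05525 kN/m³.
The centroid lies 0.8/2 = 0.4 m below the top edge, so the centroid depth is h_c = 1.3 + 0.4 = 1.7 m.
A = 1.2 × 0.8 = 0.96 m².
Resultant F = γ·h_c·A = 10.05525 × 1.7 × 0.96 = 16.4102 kN.
I_c = b·h³/12 = 1.2 × 0.8³/12 = 0.0512 m⁴.
Centre of pressure: y_p = y_c + I_c/(y_c·A) = 1.7 + 0.0512/(1.7 × 0.96) = 1.7 + 0.0313725 = 1.73137 m along the plane.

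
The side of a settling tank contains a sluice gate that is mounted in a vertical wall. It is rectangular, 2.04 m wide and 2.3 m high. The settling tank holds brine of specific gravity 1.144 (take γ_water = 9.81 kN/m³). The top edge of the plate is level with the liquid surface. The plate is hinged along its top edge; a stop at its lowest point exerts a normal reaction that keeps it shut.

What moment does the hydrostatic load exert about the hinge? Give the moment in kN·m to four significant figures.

γ = 1.144 × 9.81 = 11.22264 kN/m³.
The centroid lies 2.3/2 = 1.15 m below the top edge, so the centroid depth is h_c = 1.15 m.
A = 2.04 × 2.3 = 4.692 m².
Resultant F = γ·h_c·A = 11.22264 × 1.15 × 4.692 = 60.5551 kN.
I_c = b·h³/12 = 2.04 × 2.3³/12 = 2.06839 m⁴.
Centre of pressure: y_p = y_c + I_c/(y_c·A) = 1.15 + 2.06839/(1.15 × 4.692) = 1.15 + 0.383333 = 1.53333 m along the plane.
The resultant acts 1.15 + 0.383333 = 1.53333 m (along the plate) below the hinge at the top edge, so the moment about the hinge is M = F × 1.53333 = 60.5551 × 1.53333 = 92.851 kN·m.

M ≈ 92.85 kN·m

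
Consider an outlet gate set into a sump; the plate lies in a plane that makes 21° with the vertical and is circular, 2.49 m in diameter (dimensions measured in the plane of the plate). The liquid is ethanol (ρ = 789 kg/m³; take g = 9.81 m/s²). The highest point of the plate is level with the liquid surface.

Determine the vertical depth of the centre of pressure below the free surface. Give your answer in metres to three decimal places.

γ = ρg = 789 × 9.81 / 1000 = 7.74009 kN/m³.
The plate makes 21° with the vertical, i.e. θ = 90° − 21° = 69° to the horizontal. Measuring y along the incline from the free-surface line, vertical depth h = y·sinθ with sinθ = 0.933580.
The centroid is at the centre, 1.245 m below the top of the plate, so y_c = 1.245 m and h_c = 1.245 × 0.933580 = 1.16231 m.
A = π(1.245)² = 4.86955 m².
Resultant F = γ·h_c·A = 7.74009 × 1.16231 × 4.86955 = 43.8083 kN.
I_c = πr⁴/4 = π × 1.245⁴/4 = 1.88698 m⁴.
Centre of pressure: y_p = y_c + I_c/(y_c·A) = 1.245 + 1.88698/(1.245 × 4.86955) = 1.245 + 0.31125 = 1.55625 m along the plane.
Vertically, h_p = y_p·sinθ = 1.55625 × 0.933580 = 1.45288 m.

h_p = 1.453 m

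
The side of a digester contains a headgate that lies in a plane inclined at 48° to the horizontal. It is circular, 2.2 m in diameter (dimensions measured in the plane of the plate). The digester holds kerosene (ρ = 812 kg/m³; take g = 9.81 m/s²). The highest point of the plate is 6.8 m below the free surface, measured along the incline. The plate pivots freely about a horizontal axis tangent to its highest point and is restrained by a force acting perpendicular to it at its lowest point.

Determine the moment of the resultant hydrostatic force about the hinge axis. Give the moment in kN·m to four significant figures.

M ≈ 202.4 kN·m

γ = ρg = 812 × 9.81 / 1000 = 7.96572 kN/m³.
Let θ = 48° be the plate's angle to the horizontal; measure y along the incline from where the plane meets the free surface. Vertical depth h = y·sinθ with sinθ = 0.743145.
The centroid is at the centre, 1.1 m below the top of the plate, so y_c = 6.8 + 1.1 = 7.9 m and h_c = 7.9 × 0.743145 = 5.87085 m.
A = π(1.1)² = 3.80133 m².
Resultant F = γ·h_c·A = 7.96572 × 5.87085 × 3.80133 = 177.771 kN.
I_c = πr⁴/4 = π × 1.1⁴/4 = 1.1499 m⁴.
Centre of pressure: y_p = y_c + I_c/(y_c·A) = 7.9 + 1.1499/(7.9 × 3.80133) = 7.9 + 0.0382911 = 7.93829 m along the plane.
The resultant acts 1.1 + 0.0382911 = 1.13829 m (along the plate) below the hinge at the top edge, so the moment about the hinge is M = F × 1.13829 = 177.771 × 1.13829 = 202.355 kN·m.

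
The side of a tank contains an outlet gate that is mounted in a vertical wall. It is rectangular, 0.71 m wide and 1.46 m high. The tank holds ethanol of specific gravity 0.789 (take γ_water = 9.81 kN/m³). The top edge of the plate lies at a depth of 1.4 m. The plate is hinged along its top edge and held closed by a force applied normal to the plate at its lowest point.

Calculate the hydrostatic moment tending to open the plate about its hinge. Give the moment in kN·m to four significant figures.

M ≈ 13.90 kN·m

γ = 0.789 × 9.81 = 7.74009 kN/m³.
The centroid lies 1.46/2 = 0.73 m below the top edge, so the centroid depth is h_c = 1.4 + 0.73 = 2.13 m.
A = 0.71 × 1.46 = 1.0366 m².
Resultant F = γ·h_c·A = 7.74009 × 2.13 × 1.0366 = 17.0898 kN.
I_c = b·h³/12 = 0.71 × 1.46³/12 = 0.184135 m⁴.
Centre of pressure: y_p = y_c + I_c/(y_c·A) = 2.13 + 0.184135/(2.13 × 1.0366) = 2.13 + 0.0833961 = 2.2134 m along the plane.
The resultant acts 0.73 + 0.0833961 = 0.813396 m (along the plate) below the hinge at the top edge, so the moment about the hinge is M = F × 0.813396 = 17.0898 × 0.813396 = 13.9008 kN·m.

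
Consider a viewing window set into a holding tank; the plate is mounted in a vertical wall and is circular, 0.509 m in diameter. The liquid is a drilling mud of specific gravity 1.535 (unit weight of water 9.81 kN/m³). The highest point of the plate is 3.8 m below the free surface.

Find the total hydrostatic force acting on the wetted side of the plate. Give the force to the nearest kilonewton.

γ = 1.535 × 9.81 = 15.05835 kN/m³.
The centroid is at the centre, 0.2545 m below the top of the plate, so the centroid depth is h_c = 3.8 + 0.2545 = 4.0545 m.
A = π(0.2545)² = 0.203482 m².
Resultant F = γ·h_c·A = 15.05835 × 4.0545 × 0.203482 = 12.4234 kN.

F ≈ 12 kN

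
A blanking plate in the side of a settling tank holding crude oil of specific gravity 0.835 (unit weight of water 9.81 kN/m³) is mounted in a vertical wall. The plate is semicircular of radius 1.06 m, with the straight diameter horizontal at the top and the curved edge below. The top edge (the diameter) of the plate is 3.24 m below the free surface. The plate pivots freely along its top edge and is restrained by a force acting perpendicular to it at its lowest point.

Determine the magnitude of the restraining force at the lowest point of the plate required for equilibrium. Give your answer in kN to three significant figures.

P ≈ 23.7 kN

γ = 0.835 × 9.81 = 8.19135 kN/m³.
The centroid of a semicircle lies 4r/(3π) = 0.449878 m from the diameter, here below the top edge, so the centroid depth is h_c = 3.24 + 0.449878 = 3.68988 m.
A = πr²/2 = π × 1.06²/2 = 1.76495 m².
Resultant F = γ·h_c·A = 8.19135 × 3.68988 × 1.76495 = 53.3458 kN.
I_c = (π/8 − 8/(9π))·r⁴ = 0.109757 × 1.06⁴ = 0.138566 m⁴.
Centre of pressure: y_p = y_c + I_c/(y_c·A) = 3.68988 + 0.138566/(3.68988 × 1.76495) = 3.68988 + 0.0212771 = 3.71116 m along the plane.
The resultant acts 0.449878 + 0.0212771 = 0.471155 m (along the plate) below the hinge at the top edge, so the moment about the hinge is M = F × 0.471155 = 53.3458 × 0.471155 = 25.1341 kN·m.
A normal force at the bottom, 1.06 m from the hinge, must supply this moment: P = 25.1341/1.06 = 23.7114 kN.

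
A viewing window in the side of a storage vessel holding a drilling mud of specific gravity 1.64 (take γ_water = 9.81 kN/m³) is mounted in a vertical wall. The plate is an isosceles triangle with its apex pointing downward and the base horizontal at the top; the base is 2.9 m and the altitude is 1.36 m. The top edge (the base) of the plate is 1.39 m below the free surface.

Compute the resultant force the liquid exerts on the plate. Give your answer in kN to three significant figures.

F ≈ 58.5 kN

γ = 1.64 × 9.81 = 16.0884 kN/m³.
With the apex down, the centroid sits h/3 = 1.36/3 = 0.453333 m below the base (the top edge), so the centroid depth is h_c = 1.39 + 0.453333 = 1.84333 m.
A = ½ × 2.9 × 1.36 = 1.972 m².
Resultant F = γ·h_c·A = 16.0884 × 1.84333 × 1.972 = 58.4821 kN.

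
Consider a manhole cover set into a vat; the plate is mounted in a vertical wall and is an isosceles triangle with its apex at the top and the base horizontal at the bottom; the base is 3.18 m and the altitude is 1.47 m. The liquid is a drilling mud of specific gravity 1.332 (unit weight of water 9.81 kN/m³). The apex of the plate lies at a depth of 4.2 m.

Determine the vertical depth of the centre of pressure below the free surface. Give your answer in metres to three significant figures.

h_p = 5.20 m

γ = 1.332 × 9.81 = 13.06692 kN/m³.
With the apex up, the centroid sits 2h/3 = 2 × 1.47/3 = 0.98 m below the apex, so the centroid depth is h_c = 4.2 + 0.98 = 5.18 m.
A = ½ × 3.18 × 1.47 = 2.3373 m².
Resultant F = γ·h_c·A = 13.06692 × 5.18 × 2.3373 = 158.204 kN.
I_c = b·h³/36 = 3.18 × 1.47³/36 = 0.280593 m⁴.
Centre of pressure: y_p = y_c + I_c/(y_c·A) = 5.18 + 0.280593/(5.18 × 2.3373) = 5.18 + 0.0231757 = 5.20318 m along the plane.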